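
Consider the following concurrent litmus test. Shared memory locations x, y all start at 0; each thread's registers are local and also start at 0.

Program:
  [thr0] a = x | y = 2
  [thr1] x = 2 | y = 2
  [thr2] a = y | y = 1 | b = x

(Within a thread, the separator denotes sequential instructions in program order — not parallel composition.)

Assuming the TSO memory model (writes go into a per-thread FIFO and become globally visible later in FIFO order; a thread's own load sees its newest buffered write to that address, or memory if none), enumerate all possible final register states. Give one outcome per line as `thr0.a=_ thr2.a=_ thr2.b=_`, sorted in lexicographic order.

outcome vector order: (thr0.a,thr2.a,thr2.b)
|TSO outcomes| = 7

thr0.a=0 thr2.a=0 thr2.b=0
thr0.a=0 thr2.a=0 thr2.b=2
thr0.a=0 thr2.a=2 thr2.b=0
thr0.a=0 thr2.a=2 thr2.b=2
thr0.a=2 thr2.a=0 thr2.b=0
thr0.a=2 thr2.a=0 thr2.b=2
thr0.a=2 thr2.a=2 thr2.b=2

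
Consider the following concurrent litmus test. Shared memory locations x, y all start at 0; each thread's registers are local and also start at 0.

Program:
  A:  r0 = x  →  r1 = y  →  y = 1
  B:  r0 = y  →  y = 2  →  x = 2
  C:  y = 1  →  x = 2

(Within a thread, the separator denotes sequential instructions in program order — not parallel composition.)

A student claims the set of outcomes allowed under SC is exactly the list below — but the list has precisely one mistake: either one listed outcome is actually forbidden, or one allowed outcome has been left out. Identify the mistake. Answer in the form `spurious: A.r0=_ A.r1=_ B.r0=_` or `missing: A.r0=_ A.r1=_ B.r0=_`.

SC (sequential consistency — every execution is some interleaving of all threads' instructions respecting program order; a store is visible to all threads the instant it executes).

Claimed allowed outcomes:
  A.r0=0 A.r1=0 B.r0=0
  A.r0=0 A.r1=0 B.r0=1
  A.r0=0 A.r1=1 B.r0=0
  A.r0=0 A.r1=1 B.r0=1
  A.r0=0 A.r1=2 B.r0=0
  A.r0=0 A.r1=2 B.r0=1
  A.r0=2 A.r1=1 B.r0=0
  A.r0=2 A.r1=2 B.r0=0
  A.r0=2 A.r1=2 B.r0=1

outcome vector order: (A.r0,A.r1,B.r0)
SC: 10 outcomes — {0/0/0 0/0/1 0/1/0 0/1/1 0/2/0 0/2/1 2/1/0 2/1/1 2/2/0 2/2/1}
SC∖claimed = {2/1/1}

missing: A.r0=2 A.r1=1 B.r0=1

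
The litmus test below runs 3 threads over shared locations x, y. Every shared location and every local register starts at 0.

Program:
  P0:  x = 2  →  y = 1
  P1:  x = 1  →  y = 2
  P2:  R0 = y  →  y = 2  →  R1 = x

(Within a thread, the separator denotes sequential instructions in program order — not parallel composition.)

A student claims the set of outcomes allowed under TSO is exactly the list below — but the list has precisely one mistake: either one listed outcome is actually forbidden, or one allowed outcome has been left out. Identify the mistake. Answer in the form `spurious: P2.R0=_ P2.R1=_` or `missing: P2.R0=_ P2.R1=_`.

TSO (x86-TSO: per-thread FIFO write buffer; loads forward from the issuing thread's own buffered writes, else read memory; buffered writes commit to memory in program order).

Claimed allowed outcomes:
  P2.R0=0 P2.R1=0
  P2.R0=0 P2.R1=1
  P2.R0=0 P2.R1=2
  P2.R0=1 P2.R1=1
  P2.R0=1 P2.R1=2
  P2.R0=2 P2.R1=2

outcome vector order: (P2.R0,P2.R1)
under TSO → <0 0> <0 1> <0 2> <1 1> <1 2> <2 1> <2 2>
TSO∖claimed = {<2 1>}

missing: P2.R0=2 P2.R1=1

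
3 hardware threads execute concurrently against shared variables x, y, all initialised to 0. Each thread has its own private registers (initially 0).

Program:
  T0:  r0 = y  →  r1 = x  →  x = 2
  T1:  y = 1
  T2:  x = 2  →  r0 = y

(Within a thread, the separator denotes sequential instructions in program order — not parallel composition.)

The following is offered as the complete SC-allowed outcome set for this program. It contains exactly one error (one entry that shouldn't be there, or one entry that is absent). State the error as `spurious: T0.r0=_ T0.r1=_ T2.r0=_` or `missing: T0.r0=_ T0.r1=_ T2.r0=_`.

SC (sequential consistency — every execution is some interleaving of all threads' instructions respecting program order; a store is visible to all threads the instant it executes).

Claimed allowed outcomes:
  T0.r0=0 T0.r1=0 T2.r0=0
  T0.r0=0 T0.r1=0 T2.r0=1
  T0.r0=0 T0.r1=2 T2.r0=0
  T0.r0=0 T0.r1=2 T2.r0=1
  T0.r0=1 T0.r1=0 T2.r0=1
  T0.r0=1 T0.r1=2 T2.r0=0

missing: T0.r0=1 T0.r1=2 T2.r0=1

outcome vector order: (T0.r0,T0.r1,T2.r0)
under SC → 000 001 020 021 101 120 121
SC∖claimed = {121}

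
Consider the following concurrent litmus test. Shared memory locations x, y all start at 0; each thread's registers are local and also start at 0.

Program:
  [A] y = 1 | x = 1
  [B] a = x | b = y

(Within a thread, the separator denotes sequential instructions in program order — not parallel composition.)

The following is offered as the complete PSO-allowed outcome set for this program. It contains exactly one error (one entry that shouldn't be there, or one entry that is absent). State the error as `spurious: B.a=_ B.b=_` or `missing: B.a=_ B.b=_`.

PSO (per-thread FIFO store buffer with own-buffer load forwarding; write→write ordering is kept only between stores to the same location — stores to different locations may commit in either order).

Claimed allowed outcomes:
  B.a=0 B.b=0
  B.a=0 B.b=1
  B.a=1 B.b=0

missing: B.a=1 B.b=1

outcome vector order: (B.a,B.b)
[PSO] allowed = {<0 0>, <0 1>, <1 0>, <1 1>}
PSO∖claimed = {<1 1>}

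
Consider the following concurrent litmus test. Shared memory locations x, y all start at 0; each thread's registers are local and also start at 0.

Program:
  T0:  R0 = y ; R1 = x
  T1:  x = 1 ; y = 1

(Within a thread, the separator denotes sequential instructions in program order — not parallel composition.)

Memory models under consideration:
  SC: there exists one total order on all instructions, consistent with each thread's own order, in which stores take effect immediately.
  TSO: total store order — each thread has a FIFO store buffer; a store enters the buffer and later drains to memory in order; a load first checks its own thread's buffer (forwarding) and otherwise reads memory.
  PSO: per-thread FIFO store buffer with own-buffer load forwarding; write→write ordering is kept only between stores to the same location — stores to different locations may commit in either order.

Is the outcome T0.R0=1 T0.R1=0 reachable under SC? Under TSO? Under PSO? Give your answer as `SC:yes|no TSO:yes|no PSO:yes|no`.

outcome vector order: (T0.R0,T0.R1)
SC: 3 outcomes — {<0 0> <0 1> <1 1>}
TSO: 3 outcomes — {<0 0> <0 1> <1 1>}
PSO: 4 outcomes — {<0 0> <0 1> <1 0> <1 1>}
target <1 0> ∈ {PSO}

SC:no TSO:no PSO:yes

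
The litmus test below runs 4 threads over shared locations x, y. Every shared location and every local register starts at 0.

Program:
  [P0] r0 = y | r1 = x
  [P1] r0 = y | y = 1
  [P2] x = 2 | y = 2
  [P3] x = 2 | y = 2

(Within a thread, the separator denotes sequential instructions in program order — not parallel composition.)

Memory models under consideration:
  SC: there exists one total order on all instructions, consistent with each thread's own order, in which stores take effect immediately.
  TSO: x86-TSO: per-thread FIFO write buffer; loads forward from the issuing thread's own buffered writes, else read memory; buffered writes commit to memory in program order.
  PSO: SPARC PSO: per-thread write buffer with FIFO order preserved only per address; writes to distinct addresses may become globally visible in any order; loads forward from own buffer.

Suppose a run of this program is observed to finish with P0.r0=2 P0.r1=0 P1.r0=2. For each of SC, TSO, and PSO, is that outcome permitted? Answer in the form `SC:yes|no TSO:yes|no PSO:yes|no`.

outcome vector order: (P0.r0,P0.r1,P1.r0)
SC: 9 outcomes — {0/0/0 0/0/2 0/2/0 0/2/2 1/0/0 1/2/0 1/2/2 2/2/0 2/2/2}
TSO: 9 outcomes — {0/0/0 0/0/2 0/2/0 0/2/2 1/0/0 1/2/0 1/2/2 2/2/0 2/2/2}
PSO: 12 outcomes — {0/0/0 0/0/2 0/2/0 0/2/2 1/0/0 1/0/2 1/2/0 1/2/2 2/0/0 2/0/2 2/2/0 2/2/2}
target 2/0/2 ∈ {PSO}

SC:no TSO:no PSO:yes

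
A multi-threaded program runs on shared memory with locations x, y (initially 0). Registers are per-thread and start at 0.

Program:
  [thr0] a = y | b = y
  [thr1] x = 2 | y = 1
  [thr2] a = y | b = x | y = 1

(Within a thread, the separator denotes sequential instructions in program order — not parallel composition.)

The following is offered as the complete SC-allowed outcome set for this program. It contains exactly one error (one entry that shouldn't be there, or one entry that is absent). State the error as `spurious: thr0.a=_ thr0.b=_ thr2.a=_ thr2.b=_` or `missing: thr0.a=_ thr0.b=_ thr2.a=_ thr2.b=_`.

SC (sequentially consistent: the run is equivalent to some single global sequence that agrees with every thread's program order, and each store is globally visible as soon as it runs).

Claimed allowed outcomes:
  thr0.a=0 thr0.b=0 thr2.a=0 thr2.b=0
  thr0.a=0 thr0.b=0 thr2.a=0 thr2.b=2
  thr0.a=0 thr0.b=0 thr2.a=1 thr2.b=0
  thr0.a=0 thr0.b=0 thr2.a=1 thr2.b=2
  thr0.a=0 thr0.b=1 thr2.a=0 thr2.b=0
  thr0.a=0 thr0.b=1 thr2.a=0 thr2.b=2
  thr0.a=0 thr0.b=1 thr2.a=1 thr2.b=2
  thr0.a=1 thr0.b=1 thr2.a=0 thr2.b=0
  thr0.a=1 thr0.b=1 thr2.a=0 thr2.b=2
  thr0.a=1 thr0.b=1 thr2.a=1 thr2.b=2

outcome vector order: (thr0.a,thr0.b,thr2.a,thr2.b)
[SC] allowed = {(0,0,0,0) (0,0,0,2) (0,0,1,2) (0,1,0,0) (0,1,0,2) (0,1,1,2) (1,1,0,0) (1,1,0,2) (1,1,1,2)}
claimed∖SC = {(0,0,1,0)}

spurious: thr0.a=0 thr0.b=0 thr2.a=1 thr2.b=0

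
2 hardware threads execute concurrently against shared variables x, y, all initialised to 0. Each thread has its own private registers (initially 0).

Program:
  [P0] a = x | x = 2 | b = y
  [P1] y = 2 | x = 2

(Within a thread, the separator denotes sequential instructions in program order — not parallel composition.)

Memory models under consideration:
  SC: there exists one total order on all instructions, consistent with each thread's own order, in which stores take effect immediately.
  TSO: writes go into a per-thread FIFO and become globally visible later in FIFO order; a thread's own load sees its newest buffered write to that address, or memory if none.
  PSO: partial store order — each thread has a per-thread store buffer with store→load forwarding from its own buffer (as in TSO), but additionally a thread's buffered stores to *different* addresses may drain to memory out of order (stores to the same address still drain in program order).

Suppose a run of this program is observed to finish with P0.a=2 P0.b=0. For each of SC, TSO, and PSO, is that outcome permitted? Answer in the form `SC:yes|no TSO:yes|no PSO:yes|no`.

outcome vector order: (P0.a,P0.b)
SC: 3 outcomes — {(0,0) (0,2) (2,2)}
TSO: 3 outcomes — {(0,0) (0,2) (2,2)}
PSO: 4 outcomes — {(0,0) (0,2) (2,0) (2,2)}
target (2,0) ∈ {PSO}

SC:no TSO:no PSO:yes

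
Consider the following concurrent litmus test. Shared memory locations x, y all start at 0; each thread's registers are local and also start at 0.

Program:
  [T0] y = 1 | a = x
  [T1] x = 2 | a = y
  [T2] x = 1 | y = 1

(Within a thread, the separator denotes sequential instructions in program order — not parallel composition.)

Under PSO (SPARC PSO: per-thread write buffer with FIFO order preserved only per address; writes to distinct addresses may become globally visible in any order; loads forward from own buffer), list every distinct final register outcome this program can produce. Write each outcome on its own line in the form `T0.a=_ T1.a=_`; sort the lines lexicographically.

outcome vector order: (T0.a,T1.a)
|PSO outcomes| = 6

T0.a=0 T1.a=0
T0.a=0 T1.a=1
T0.a=1 T1.a=0
T0.a=1 T1.a=1
T0.a=2 T1.a=0
T0.a=2 T1.a=1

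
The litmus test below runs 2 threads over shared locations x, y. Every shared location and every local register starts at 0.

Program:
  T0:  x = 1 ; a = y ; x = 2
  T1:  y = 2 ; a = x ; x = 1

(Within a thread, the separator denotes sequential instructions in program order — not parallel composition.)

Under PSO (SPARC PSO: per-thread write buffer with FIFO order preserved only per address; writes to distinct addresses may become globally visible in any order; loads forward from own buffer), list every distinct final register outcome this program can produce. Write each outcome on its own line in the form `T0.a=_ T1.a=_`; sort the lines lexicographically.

outcome vector order: (T0.a,T1.a)
|PSO outcomes| = 6

T0.a=0 T1.a=0
T0.a=0 T1.a=1
T0.a=0 T1.a=2
T0.a=2 T1.a=0
T0.a=2 T1.a=1
T0.a=2 T1.a=2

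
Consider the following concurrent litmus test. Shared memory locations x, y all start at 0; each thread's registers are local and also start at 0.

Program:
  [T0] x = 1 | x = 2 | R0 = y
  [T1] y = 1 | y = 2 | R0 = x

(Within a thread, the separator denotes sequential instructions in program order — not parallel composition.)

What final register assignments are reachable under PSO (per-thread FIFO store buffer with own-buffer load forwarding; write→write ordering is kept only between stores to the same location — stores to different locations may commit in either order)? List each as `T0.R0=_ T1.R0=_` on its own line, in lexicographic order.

outcome vector order: (T0.R0,T1.R0)
|PSO outcomes| = 9

T0.R0=0 T1.R0=0
T0.R0=0 T1.R0=1
T0.R0=0 T1.R0=2
T0.R0=1 T1.R0=0
T0.R0=1 T1.R0=1
T0.R0=1 T1.R0=2
T0.R0=2 T1.R0=0
T0.R0=2 T1.R0=1
T0.R0=2 T1.R0=2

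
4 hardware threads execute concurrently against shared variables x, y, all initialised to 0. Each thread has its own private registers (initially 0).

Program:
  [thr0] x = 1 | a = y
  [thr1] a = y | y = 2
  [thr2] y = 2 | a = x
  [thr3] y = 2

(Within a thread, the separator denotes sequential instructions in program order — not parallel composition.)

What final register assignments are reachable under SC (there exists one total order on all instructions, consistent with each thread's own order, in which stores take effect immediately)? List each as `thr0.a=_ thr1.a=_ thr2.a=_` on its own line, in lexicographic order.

thr0.a=0 thr1.a=0 thr2.a=1
thr0.a=0 thr1.a=2 thr2.a=1
thr0.a=2 thr1.a=0 thr2.a=0
thr0.a=2 thr1.a=0 thr2.a=1
thr0.a=2 thr1.a=2 thr2.a=0
thr0.a=2 thr1.a=2 thr2.a=1

outcome vector order: (thr0.a,thr1.a,thr2.a)
|SC outcomes| = 6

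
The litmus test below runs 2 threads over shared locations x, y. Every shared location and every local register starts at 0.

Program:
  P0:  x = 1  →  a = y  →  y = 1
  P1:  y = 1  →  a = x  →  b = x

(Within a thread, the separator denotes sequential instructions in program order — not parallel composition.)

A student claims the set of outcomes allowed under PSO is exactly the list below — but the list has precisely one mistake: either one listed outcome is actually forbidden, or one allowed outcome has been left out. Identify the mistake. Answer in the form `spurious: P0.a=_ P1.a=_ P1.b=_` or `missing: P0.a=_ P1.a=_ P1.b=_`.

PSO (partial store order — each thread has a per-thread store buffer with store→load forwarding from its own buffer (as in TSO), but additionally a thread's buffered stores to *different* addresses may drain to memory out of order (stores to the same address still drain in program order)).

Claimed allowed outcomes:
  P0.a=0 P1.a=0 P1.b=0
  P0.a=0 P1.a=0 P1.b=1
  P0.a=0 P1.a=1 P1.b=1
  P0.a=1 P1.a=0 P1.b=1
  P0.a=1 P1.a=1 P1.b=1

missing: P0.a=1 P1.a=0 P1.b=0

outcome vector order: (P0.a,P1.a,P1.b)
[PSO] allowed = {000; 001; 011; 100; 101; 111}
PSO∖claimed = {100}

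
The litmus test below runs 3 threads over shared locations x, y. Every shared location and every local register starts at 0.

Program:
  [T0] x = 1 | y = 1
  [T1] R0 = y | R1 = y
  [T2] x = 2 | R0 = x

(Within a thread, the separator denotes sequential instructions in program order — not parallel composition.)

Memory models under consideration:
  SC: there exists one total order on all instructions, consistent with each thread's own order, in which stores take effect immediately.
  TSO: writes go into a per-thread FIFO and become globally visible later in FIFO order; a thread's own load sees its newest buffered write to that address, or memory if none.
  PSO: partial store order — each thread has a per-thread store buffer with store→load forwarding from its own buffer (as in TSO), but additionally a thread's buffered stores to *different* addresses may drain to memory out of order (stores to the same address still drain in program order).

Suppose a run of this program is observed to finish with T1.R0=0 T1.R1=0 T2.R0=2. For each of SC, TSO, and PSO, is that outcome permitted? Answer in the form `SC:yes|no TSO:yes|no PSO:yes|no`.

SC:yes TSO:yes PSO:yes

outcome vector order: (T1.R0,T1.R1,T2.R0)
SC: 6 outcomes — {(0,0,1) (0,0,2) (0,1,1) (0,1,2) (1,1,1) (1,1,2)}
TSO: 6 outcomes — {(0,0,1) (0,0,2) (0,1,1) (0,1,2) (1,1,1) (1,1,2)}
PSO: 6 outcomes — {(0,0,1) (0,0,2) (0,1,1) (0,1,2) (1,1,1) (1,1,2)}
target (0,0,2) ∈ {SC,TSO,PSO}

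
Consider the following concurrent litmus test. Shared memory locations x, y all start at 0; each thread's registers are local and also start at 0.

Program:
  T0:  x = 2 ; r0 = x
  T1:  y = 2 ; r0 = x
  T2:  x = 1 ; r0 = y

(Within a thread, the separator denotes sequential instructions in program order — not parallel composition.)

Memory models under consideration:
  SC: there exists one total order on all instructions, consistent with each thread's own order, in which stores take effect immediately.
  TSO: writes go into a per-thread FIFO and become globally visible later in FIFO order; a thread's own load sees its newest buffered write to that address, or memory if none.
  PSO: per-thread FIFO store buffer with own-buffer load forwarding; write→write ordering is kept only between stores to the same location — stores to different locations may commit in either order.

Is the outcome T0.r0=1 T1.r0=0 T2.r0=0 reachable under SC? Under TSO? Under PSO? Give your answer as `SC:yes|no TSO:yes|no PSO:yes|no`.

SC:no TSO:yes PSO:yes

outcome vector order: (T0.r0,T1.r0,T2.r0)
SC: 9 outcomes — {<1 0 2>; <1 1 0>; <1 1 2>; <1 2 2>; <2 0 2>; <2 1 0>; <2 1 2>; <2 2 0>; <2 2 2>}
TSO: 12 outcomes — {<1 0 0>; <1 0 2>; <1 1 0>; <1 1 2>; <1 2 0>; <1 2 2>; <2 0 0>; <2 0 2>; <2 1 0>; <2 1 2>; <2 2 0>; <2 2 2>}
PSO: 12 outcomes — {<1 0 0>; <1 0 2>; <1 1 0>; <1 1 2>; <1 2 0>; <1 2 2>; <2 0 0>; <2 0 2>; <2 1 0>; <2 1 2>; <2 2 0>; <2 2 2>}
target <1 0 0> ∈ {TSO,PSO}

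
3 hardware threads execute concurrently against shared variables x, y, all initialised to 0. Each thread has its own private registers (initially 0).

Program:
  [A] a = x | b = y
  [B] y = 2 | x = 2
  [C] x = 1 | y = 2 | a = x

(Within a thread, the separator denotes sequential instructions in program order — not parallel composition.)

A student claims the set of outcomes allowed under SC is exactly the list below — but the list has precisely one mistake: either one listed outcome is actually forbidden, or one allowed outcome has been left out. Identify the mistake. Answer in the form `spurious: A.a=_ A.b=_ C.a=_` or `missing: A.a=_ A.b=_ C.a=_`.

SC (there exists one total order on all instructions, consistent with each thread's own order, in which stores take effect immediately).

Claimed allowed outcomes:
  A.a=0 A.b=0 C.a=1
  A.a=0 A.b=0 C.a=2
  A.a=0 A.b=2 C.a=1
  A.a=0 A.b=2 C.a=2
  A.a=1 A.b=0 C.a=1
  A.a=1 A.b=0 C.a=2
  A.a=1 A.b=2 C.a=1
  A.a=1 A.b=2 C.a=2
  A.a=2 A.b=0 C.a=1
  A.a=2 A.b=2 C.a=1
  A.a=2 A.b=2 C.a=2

outcome vector order: (A.a,A.b,C.a)
[SC] allowed = {(0,0,1) (0,0,2) (0,2,1) (0,2,2) (1,0,1) (1,0,2) (1,2,1) (1,2,2) (2,2,1) (2,2,2)}
claimed∖SC = {(2,0,1)}

spurious: A.a=2 A.b=0 C.a=1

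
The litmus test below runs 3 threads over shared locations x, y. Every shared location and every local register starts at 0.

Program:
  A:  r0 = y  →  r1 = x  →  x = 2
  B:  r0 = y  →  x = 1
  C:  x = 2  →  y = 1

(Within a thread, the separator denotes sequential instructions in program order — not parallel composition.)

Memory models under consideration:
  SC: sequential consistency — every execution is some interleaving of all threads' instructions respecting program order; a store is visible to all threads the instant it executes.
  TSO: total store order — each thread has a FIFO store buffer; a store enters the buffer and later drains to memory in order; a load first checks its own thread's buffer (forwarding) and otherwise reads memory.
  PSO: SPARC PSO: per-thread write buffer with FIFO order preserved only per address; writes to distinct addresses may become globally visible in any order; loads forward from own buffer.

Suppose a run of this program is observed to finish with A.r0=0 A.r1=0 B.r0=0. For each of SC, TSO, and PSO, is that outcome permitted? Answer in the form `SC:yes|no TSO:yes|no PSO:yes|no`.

outcome vector order: (A.r0,A.r1,B.r0)
[SC] allowed = {<0 0 0> <0 0 1> <0 1 0> <0 1 1> <0 2 0> <0 2 1> <1 1 0> <1 1 1> <1 2 0> <1 2 1>}
[TSO] allowed = {<0 0 0> <0 0 1> <0 1 0> <0 1 1> <0 2 0> <0 2 1> <1 1 0> <1 1 1> <1 2 0> <1 2 1>}
[PSO] allowed = {<0 0 0> <0 0 1> <0 1 0> <0 1 1> <0 2 0> <0 2 1> <1 0 0> <1 0 1> <1 1 0> <1 1 1> <1 2 0> <1 2 1>}
target <0 0 0> ∈ {SC,TSO,PSO}

SC:yes TSO:yes PSO:yes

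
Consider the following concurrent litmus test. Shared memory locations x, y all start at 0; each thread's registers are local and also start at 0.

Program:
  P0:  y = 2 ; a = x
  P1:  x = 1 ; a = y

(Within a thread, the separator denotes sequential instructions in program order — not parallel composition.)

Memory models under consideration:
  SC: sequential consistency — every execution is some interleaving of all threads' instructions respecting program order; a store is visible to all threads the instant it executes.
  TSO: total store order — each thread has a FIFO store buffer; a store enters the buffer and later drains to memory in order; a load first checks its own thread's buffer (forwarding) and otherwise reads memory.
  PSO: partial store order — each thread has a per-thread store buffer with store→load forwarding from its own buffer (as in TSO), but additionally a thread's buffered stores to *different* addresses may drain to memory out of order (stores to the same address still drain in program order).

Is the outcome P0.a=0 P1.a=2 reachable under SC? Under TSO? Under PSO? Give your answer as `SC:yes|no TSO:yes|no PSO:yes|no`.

SC:yes TSO:yes PSO:yes

outcome vector order: (P0.a,P1.a)
SC: 3 outcomes — {(0,2), (1,0), (1,2)}
TSO: 4 outcomes — {(0,0), (0,2), (1,0), (1,2)}
PSO: 4 outcomes — {(0,0), (0,2), (1,0), (1,2)}
target (0,2) ∈ {SC,TSO,PSO}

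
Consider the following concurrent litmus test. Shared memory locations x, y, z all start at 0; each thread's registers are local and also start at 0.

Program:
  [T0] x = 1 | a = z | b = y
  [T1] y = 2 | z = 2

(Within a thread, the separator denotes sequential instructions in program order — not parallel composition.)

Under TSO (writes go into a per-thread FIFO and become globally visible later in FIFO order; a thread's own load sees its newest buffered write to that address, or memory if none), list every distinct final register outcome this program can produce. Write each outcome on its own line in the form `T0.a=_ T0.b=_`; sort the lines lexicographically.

outcome vector order: (T0.a,T0.b)
|TSO outcomes| = 3

T0.a=0 T0.b=0
T0.a=0 T0.b=2
T0.a=2 T0.b=2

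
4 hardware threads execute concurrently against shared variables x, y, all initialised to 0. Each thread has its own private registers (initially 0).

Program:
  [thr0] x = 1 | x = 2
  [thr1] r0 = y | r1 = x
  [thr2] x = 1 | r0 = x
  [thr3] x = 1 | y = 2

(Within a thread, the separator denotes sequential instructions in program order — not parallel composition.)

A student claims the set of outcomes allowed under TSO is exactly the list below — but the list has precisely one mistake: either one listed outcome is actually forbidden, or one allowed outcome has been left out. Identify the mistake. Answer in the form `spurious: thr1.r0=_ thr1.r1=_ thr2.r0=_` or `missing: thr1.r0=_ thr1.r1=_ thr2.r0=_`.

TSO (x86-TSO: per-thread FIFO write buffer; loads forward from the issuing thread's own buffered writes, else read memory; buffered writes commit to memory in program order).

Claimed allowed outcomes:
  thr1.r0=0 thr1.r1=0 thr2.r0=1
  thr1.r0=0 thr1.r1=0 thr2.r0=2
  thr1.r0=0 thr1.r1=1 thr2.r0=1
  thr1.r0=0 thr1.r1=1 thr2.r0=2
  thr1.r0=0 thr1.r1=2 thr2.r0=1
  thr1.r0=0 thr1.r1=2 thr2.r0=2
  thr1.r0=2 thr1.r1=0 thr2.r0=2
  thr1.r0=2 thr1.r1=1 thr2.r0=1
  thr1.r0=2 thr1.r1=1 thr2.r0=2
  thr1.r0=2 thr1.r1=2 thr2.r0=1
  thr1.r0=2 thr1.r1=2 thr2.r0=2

spurious: thr1.r0=2 thr1.r1=0 thr2.r0=2

outcome vector order: (thr1.r0,thr1.r1,thr2.r0)
under TSO → <0 0 1>; <0 0 2>; <0 1 1>; <0 1 2>; <0 2 1>; <0 2 2>; <2 1 1>; <2 1 2>; <2 2 1>; <2 2 2>
claimed∖TSO = {<2 0 2>}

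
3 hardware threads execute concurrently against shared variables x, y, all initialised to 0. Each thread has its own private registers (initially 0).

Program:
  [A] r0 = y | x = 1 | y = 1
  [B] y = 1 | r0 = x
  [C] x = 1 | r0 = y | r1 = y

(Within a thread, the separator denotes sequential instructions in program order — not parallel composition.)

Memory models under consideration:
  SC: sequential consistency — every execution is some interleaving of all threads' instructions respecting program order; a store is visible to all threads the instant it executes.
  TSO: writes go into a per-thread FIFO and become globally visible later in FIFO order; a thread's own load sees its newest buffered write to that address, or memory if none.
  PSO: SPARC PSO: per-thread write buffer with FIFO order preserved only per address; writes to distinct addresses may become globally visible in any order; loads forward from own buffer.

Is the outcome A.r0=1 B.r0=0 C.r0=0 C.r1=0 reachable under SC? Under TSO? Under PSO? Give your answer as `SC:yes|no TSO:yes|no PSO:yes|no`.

outcome vector order: (A.r0,B.r0,C.r0,C.r1)
under SC → 0/0/1/1, 0/1/0/0, 0/1/0/1, 0/1/1/1, 1/0/1/1, 1/1/0/0, 1/1/0/1, 1/1/1/1
under TSO → 0/0/0/0, 0/0/0/1, 0/0/1/1, 0/1/0/0, 0/1/0/1, 0/1/1/1, 1/0/0/0, 1/0/0/1, 1/0/1/1, 1/1/0/0, 1/1/0/1, 1/1/1/1
under PSO → 0/0/0/0, 0/0/0/1, 0/0/1/1, 0/1/0/0, 0/1/0/1, 0/1/1/1, 1/0/0/0, 1/0/0/1, 1/0/1/1, 1/1/0/0, 1/1/0/1, 1/1/1/1
target 1/0/0/0 ∈ {TSO,PSO}

SC:no TSO:yes PSO:yes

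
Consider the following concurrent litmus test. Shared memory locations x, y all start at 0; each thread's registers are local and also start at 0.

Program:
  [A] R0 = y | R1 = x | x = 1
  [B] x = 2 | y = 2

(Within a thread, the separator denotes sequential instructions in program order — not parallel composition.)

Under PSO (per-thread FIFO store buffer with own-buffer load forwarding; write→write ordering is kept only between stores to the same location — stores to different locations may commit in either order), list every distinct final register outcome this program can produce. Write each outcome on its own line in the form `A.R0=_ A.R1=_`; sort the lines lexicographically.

A.R0=0 A.R1=0
A.R0=0 A.R1=2
A.R0=2 A.R1=0
A.R0=2 A.R1=2

outcome vector order: (A.R0,A.R1)
|PSO outcomes| = 4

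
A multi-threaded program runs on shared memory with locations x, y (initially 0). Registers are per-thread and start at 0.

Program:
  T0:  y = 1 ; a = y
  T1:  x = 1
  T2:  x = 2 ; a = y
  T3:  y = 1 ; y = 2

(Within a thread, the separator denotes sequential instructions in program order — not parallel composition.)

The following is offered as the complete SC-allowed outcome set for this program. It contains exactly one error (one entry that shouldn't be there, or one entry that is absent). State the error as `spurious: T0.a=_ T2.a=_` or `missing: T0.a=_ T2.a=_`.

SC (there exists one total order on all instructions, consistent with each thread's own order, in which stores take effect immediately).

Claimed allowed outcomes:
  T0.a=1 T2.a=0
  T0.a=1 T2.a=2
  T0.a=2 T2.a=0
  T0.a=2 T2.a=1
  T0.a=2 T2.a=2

missing: T0.a=1 T2.a=1

outcome vector order: (T0.a,T2.a)
SC: 6 outcomes — {<1 0>, <1 1>, <1 2>, <2 0>, <2 1>, <2 2>}
SC∖claimed = {<1 1>}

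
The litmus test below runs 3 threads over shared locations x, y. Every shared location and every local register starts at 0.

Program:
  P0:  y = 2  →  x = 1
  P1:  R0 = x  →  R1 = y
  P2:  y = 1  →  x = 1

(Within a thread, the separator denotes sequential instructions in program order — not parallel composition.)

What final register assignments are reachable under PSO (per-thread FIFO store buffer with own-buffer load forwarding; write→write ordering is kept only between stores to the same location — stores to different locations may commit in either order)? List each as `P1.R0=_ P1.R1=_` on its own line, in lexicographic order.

P1.R0=0 P1.R1=0
P1.R0=0 P1.R1=1
P1.R0=0 P1.R1=2
P1.R0=1 P1.R1=0
P1.R0=1 P1.R1=1
P1.R0=1 P1.R1=2

outcome vector order: (P1.R0,P1.R1)
|PSO outcomes| = 6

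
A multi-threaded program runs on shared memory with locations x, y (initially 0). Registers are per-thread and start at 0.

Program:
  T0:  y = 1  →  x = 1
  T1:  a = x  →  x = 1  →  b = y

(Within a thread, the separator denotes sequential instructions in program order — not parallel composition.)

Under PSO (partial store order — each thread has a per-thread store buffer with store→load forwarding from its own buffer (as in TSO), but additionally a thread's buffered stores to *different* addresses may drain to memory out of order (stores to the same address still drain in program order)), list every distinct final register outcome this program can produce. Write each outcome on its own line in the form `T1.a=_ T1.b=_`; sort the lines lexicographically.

outcome vector order: (T1.a,T1.b)
|PSO outcomes| = 4

T1.a=0 T1.b=0
T1.a=0 T1.b=1
T1.a=1 T1.b=0
T1.a=1 T1.b=1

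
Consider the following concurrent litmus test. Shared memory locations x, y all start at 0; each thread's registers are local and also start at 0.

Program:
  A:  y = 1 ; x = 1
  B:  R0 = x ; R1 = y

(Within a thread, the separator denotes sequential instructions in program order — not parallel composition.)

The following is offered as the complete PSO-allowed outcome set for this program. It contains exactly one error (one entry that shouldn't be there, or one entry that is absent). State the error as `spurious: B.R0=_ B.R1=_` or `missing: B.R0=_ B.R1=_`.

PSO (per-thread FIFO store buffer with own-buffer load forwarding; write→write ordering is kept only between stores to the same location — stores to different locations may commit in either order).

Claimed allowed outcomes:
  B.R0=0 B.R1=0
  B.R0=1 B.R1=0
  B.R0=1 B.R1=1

missing: B.R0=0 B.R1=1

outcome vector order: (B.R0,B.R1)
PSO (4): 0/0, 0/1, 1/0, 1/1
PSO∖claimed = {0/1}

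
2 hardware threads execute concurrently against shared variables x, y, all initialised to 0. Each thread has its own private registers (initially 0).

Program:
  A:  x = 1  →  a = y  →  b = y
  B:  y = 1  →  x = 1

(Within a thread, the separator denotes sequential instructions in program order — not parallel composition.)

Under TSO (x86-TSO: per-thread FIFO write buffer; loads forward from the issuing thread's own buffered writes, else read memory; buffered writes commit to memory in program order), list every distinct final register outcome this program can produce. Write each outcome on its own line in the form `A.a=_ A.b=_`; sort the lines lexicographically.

A.a=0 A.b=0
A.a=0 A.b=1
A.a=1 A.b=1

outcome vector order: (A.a,A.b)
|TSO outcomes| = 3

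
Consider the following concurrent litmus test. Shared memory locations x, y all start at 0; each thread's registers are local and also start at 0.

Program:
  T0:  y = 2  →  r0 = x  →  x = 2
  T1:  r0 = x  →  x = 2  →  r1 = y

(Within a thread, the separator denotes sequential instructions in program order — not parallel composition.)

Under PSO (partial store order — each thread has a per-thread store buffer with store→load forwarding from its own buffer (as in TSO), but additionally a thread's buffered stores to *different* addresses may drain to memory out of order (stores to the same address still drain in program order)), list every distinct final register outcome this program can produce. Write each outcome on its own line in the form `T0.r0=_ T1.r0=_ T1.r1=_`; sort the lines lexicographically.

T0.r0=0 T1.r0=0 T1.r1=0
T0.r0=0 T1.r0=0 T1.r1=2
T0.r0=0 T1.r0=2 T1.r1=0
T0.r0=0 T1.r0=2 T1.r1=2
T0.r0=2 T1.r0=0 T1.r1=0
T0.r0=2 T1.r0=0 T1.r1=2

outcome vector order: (T0.r0,T1.r0,T1.r1)
|PSO outcomes| = 6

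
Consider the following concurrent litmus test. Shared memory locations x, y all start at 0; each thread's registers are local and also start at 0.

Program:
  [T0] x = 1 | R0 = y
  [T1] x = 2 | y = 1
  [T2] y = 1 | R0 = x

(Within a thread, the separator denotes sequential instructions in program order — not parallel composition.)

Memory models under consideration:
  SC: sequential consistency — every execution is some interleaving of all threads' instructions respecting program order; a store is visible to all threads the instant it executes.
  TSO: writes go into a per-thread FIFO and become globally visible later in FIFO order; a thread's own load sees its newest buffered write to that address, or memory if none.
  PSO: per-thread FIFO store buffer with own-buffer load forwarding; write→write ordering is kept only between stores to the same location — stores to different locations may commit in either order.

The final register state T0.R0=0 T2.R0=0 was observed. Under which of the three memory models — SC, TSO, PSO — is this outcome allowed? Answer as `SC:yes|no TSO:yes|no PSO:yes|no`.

SC:no TSO:yes PSO:yes

outcome vector order: (T0.R0,T2.R0)
[SC] allowed = {01; 02; 10; 11; 12}
[TSO] allowed = {00; 01; 02; 10; 11; 12}
[PSO] allowed = {00; 01; 02; 10; 11; 12}
target 00 ∈ {TSO,PSO}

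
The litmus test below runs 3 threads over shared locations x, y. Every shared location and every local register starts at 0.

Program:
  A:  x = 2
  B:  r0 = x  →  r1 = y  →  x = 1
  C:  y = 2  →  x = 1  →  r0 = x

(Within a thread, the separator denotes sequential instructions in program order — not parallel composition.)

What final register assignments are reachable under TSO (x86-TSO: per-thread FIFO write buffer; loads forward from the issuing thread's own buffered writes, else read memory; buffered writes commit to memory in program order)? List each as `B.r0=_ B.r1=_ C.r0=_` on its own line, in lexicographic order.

B.r0=0 B.r1=0 C.r0=1
B.r0=0 B.r1=0 C.r0=2
B.r0=0 B.r1=2 C.r0=1
B.r0=0 B.r1=2 C.r0=2
B.r0=1 B.r1=2 C.r0=1
B.r0=1 B.r1=2 C.r0=2
B.r0=2 B.r1=0 C.r0=1
B.r0=2 B.r1=2 C.r0=1
B.r0=2 B.r1=2 C.r0=2

outcome vector order: (B.r0,B.r1,C.r0)
|TSO outcomes| = 9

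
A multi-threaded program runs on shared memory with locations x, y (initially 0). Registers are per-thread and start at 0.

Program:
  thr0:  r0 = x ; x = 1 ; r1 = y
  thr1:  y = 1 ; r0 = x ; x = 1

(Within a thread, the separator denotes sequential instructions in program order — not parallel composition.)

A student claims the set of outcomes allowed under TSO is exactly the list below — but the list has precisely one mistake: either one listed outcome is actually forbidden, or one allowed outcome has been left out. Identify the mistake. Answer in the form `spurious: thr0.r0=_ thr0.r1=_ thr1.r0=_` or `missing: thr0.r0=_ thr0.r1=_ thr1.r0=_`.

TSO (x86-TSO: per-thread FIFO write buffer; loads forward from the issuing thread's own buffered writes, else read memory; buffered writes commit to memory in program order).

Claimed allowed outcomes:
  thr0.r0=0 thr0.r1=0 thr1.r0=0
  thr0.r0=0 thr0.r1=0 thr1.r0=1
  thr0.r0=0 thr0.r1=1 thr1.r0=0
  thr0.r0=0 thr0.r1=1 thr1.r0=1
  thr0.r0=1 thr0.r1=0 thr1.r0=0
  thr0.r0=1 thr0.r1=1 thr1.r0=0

outcome vector order: (thr0.r0,thr0.r1,thr1.r0)
TSO (5): 0/0/0; 0/0/1; 0/1/0; 0/1/1; 1/1/0
claimed∖TSO = {1/0/0}

spurious: thr0.r0=1 thr0.r1=0 thr1.r0=0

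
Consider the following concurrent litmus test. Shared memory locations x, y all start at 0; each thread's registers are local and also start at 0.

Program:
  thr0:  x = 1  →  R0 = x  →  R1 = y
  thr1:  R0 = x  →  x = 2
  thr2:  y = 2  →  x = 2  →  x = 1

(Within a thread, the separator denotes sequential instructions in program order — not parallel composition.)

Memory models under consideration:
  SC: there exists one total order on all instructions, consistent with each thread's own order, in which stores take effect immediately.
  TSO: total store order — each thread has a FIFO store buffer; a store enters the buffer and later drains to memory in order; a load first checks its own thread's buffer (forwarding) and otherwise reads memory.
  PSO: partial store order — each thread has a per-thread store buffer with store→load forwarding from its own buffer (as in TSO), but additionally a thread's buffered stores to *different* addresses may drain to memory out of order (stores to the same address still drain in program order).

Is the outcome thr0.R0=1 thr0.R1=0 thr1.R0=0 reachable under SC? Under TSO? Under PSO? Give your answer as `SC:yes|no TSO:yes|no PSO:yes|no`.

outcome vector order: (thr0.R0,thr0.R1,thr1.R0)
under SC → 1/0/0; 1/0/1; 1/0/2; 1/2/0; 1/2/1; 1/2/2; 2/0/0; 2/0/1; 2/2/0; 2/2/1; 2/2/2
under TSO → 1/0/0; 1/0/1; 1/0/2; 1/2/0; 1/2/1; 1/2/2; 2/0/0; 2/0/1; 2/2/0; 2/2/1; 2/2/2
under PSO → 1/0/0; 1/0/1; 1/0/2; 1/2/0; 1/2/1; 1/2/2; 2/0/0; 2/0/1; 2/0/2; 2/2/0; 2/2/1; 2/2/2
target 1/0/0 ∈ {SC,TSO,PSO}

SC:yes TSO:yes PSO:yes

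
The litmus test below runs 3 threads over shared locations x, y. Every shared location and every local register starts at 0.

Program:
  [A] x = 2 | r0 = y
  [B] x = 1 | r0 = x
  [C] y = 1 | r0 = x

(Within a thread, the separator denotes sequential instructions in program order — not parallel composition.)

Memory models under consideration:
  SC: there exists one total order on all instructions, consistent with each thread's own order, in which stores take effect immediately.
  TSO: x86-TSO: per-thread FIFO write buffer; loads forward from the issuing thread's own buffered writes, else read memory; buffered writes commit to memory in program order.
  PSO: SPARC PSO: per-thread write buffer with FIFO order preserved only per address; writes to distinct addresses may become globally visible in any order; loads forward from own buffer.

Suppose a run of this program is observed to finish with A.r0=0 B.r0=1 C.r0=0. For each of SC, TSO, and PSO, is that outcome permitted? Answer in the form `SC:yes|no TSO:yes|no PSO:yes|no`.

outcome vector order: (A.r0,B.r0,C.r0)
SC (9): (0,1,1); (0,1,2); (0,2,2); (1,1,0); (1,1,1); (1,1,2); (1,2,0); (1,2,1); (1,2,2)
TSO (12): (0,1,0); (0,1,1); (0,1,2); (0,2,0); (0,2,1); (0,2,2); (1,1,0); (1,1,1); (1,1,2); (1,2,0); (1,2,1); (1,2,2)
PSO (12): (0,1,0); (0,1,1); (0,1,2); (0,2,0); (0,2,1); (0,2,2); (1,1,0); (1,1,1); (1,1,2); (1,2,0); (1,2,1); (1,2,2)
target (0,1,0) ∈ {TSO,PSO}

SC:no TSO:yes PSO:yes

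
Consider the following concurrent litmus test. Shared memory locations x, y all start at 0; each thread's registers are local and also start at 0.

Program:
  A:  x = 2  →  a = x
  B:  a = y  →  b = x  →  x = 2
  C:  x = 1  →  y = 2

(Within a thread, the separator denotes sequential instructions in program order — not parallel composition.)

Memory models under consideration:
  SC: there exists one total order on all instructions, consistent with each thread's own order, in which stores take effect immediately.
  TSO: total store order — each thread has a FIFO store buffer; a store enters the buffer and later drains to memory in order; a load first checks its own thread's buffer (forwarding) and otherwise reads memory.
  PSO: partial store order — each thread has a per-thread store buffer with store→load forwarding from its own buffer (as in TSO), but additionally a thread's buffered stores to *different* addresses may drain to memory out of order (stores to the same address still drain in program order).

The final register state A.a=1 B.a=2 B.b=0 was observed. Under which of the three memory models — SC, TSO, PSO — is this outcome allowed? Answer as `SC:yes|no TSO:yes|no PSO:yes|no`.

SC:no TSO:no PSO:yes

outcome vector order: (A.a,B.a,B.b)
SC (9): (1,0,0); (1,0,1); (1,0,2); (1,2,1); (2,0,0); (2,0,1); (2,0,2); (2,2,1); (2,2,2)
TSO (9): (1,0,0); (1,0,1); (1,0,2); (1,2,1); (2,0,0); (2,0,1); (2,0,2); (2,2,1); (2,2,2)
PSO (12): (1,0,0); (1,0,1); (1,0,2); (1,2,0); (1,2,1); (1,2,2); (2,0,0); (2,0,1); (2,0,2); (2,2,0); (2,2,1); (2,2,2)
target (1,2,0) ∈ {PSO}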